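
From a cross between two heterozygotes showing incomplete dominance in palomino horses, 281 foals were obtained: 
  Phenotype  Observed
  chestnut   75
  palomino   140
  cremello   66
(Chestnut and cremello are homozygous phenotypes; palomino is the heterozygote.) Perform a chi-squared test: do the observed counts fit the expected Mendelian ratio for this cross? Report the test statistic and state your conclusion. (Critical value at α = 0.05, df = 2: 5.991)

With incomplete dominance, a heterozygote × heterozygote cross gives a 1:2:1 phenotypic ratio.
Total ratio parts = 4. Expected numbers out of 281:
  chestnut: 281 × 1/4 = 70.25
  palomino: 281 × 2/4 = 140.5
  cremello: 281 × 1/4 = 70.25
χ² = Σ (O − E)² / E
  chestnut: (75 − 70.25)² / 70.25 = 0.3212
  palomino: (140 − 140.5)² / 140.5 = 0.0018
  cremello: (66 − 70.25)² / 70.25 = 0.2571
χ² = 0.3212 + 0.0018 + 0.2571 = 0.5801 ≈ 0.580
Degrees of freedom = 3 − 1 = 2; critical value at α = 0.05 is 5.991.
Since 0.580 < 5.991, we fail to reject the null hypothesis — the data are consistent with the 1:2:1 ratio.

0.580; consistent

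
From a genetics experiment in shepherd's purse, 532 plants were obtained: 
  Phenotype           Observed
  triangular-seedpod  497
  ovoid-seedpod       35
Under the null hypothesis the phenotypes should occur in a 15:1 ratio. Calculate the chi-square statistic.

Total ratio parts = 16. Expected numbers out of 532:
  triangular-seedpod: 532 × 15/16 = 498.75
  ovoid-seedpod: 532 × 1/16 = 33.25
χ² = Σ (O − E)² / E
  triangular-seedpod: (497 − 498.75)² / 498.75 = 0.0061
  ovoid-seedpod: (35 − 33.25)² / 33.25 = 0.0921
χ² = 0.0061 + 0.0921 = 0.0982 ≈ 0.098

0.098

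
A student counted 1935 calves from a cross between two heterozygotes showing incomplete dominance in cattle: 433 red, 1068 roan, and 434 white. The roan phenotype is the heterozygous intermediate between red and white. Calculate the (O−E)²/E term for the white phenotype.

With incomplete dominance, a heterozygote × heterozygote cross gives a 1:2:1 phenotypic ratio.
Expected counts for N = 1935 under a 1:2:1 ratio (total parts = 4):
  red: 1935 × 1/4 = 483.75
  roan: 1935 × 2/4 = 967.5
  white: 1935 × 1/4 = 483.75
Contribution of white: (434 − 483.75)² / 483.75 = 5.1164

5.116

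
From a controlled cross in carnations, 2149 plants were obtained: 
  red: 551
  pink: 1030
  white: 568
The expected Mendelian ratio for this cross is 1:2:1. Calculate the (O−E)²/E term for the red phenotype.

0.352

Total ratio parts = 4. Expected numbers out of 2149:
  red: 2149 × 1/4 = 537.25
  pink: 2149 × 2/4 = 1074.5
  white: 2149 × 1/4 = 537.25
Contribution of red: (551 − 537.25)² / 537.25 = 0.3519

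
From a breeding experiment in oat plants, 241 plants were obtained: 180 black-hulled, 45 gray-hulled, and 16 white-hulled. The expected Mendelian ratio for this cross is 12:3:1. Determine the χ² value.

0.062

Expected counts for N = 241 under a 12:3:1 ratio (total parts = 16):
  black-hulled: 241 × 12/16 = 180.75
  gray-hulled: 241 × 3/16 = 45.1875
  white-hulled: 241 × 1/16 = 15.0625
χ² = Σ (O − E)² / E
  black-hulled: (180 − 180.75)² / 180.75 = 0.0031
  gray-hulled: (45 − 45.1875)² / 45.1875 = 0.0008
  white-hulled: (16 − 15.0625)² / 15.0625 = 0.0584
χ² = 0.0031 + 0.0008 + 0.0584 = 0.0623 ≈ 0.062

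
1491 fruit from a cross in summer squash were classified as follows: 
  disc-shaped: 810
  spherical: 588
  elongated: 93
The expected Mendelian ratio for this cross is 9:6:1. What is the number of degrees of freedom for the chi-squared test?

2

A goodness-of-fit test with 3 phenotype classes has df = 3 − 1 = 2.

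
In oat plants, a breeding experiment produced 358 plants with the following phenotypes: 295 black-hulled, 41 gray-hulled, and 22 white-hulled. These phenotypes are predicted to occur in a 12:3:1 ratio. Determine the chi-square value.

Total ratio parts = 16. Expected numbers out of 358:
  black-hulled: 358 × 12/16 = 268.5
  gray-hulled: 358 × 3/16 = 67.125
  white-hulled: 358 × 1/16 = 22.375
χ² = Σ (O − E)² / E
  black-hulled: (295 − 268.5)² / 268.5 = 2.6155
  gray-hulled: (41 − 67.125)² / 67.125 = 10.1678
  white-hulled: (22 − 22.375)² / 22.375 = 0.0063
χ² = 2.6155 + 10.1678 + 0.0063 = 12.7896 ≈ 12.790

12.790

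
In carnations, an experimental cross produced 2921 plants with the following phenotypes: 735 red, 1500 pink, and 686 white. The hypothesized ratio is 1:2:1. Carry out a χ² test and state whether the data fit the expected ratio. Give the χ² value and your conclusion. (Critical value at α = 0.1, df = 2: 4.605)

Under the 1:2:1 hypothesis (Σ ratio = 4, N = 2921):
  red: 2921 × 1/4 = 730.25
  pink: 2921 × 2/4 = 1460.5
  white: 2921 × 1/4 = 730.25
χ² = Σ (O − E)² / E
  red: (735 − 730.25)² / 730.25 = 0.0309
  pink: (1500 − 1460.5)² / 1460.5 = 1.0683
  white: (686 − 730.25)² / 730.25 = 2.6814
χ² = 0.0309 + 1.0683 + 2.6814 = 3.7806 ≈ 3.781
Degrees of freedom = 3 − 1 = 2; critical value at α = 0.1 is 4.605.
Since 3.781 < 4.605, we fail to reject the null hypothesis — the data are consistent with the 1:2:1 ratio.

3.781; consistent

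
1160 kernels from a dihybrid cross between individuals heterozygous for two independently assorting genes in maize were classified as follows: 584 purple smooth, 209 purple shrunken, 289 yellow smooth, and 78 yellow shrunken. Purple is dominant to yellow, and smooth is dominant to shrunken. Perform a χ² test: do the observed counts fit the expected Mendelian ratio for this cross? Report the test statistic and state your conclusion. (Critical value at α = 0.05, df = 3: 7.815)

31.445; not consistent

A dihybrid F₂ with independent assortment and complete dominance at both loci gives a 9:3:3:1 phenotypic ratio.
Expected counts for N = 1160 under a 9:3:3:1 ratio (total parts = 16):
  purple smooth: 1160 × 9/16 = 652.5
  purple shrunken: 1160 × 3/16 = 217.5
  yellow smooth: 1160 × 3/16 = 217.5
  yellow shrunken: 1160 × 1/16 = 72.5
χ² = Σ (O − E)² / E
  purple smooth: (584 − 652.5)² / 652.5 = 7.1912
  purple shrunken: (209 − 217.5)² / 217.5 = 0.3322
  yellow smooth: (289 − 217.5)² / 217.5 = 23.5046
  yellow shrunken: (78 − 72.5)² / 72.5 = 0.4172
χ² = 7.1912 + 0.3322 + 23.5046 + 0.4172 = 31.4452 ≈ 31.445
Degrees of freedom = 4 − 1 = 3; critical value at α = 0.05 is 7.815.
Since 31.445 > 7.815, we reject the null hypothesis — the data do not fit the 9:3:3:1 ratio.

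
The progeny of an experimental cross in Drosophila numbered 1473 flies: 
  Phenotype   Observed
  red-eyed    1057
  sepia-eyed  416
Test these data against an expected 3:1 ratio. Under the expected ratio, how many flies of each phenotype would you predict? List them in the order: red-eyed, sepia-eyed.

Expected counts for N = 1473 under a 3:1 ratio (total parts = 4):
  red-eyed: 1473 × 3/4 = 1104.75
  sepia-eyed: 1473 × 1/4 = 368.25

1104.75, 368.25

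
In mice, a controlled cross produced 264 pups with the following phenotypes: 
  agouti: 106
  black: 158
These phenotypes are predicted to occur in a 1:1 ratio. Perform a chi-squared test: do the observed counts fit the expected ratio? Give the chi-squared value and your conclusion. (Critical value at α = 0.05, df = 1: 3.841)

Total ratio parts = 2. Expected numbers out of 264:
  agouti: 264 × 1/2 = 132
  black: 264 × 1/2 = 132
χ² = Σ (O − E)² / E
  agouti: (106 − 132)² / 132 = 5.1212
  black: (158 − 132)² / 132 = 5.1212
χ² = 5.1212 + 5.1212 = 10.2424 ≈ 10.242
Degrees of freedom = 2 − 1 = 1; critical value at α = 0.05 is 3.841.
Since 10.242 > 3.841, we reject the null hypothesis — the data do not fit the 1:1 ratio.

10.242; not consistent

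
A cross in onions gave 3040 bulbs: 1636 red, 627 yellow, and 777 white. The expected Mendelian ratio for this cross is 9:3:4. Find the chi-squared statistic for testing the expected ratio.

9.283

Under the 9:3:4 hypothesis (Σ ratio = 16, N = 3040):
  red: 3040 × 9/16 = 1710
  yellow: 3040 × 3/16 = 570
  white: 3040 × 4/16 = 760
χ² = Σ (O − E)² / E
  red: (1636 − 1710)² / 1710 = 3.2023
  yellow: (627 − 570)² / 570 = 5.7000
  white: (777 − 760)² / 760 = 0.3803
χ² = 3.2023 + 5.7000 + 0.3803 = 9.2826 ≈ 9.283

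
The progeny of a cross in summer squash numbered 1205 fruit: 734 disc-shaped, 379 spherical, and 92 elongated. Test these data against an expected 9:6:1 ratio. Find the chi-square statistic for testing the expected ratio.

Under the 9:6:1 hypothesis (Σ ratio = 16, N = 1205):
  disc-shaped: 1205 × 9/16 = 677.8125
  spherical: 1205 × 6/16 = 451.875
  elongated: 1205 × 1/16 = 75.3125
χ² = Σ (O − E)² / E
  disc-shaped: (734 − 677.8125)² / 677.8125 = 4.6577
  spherical: (379 − 451.875)² / 451.875 = 11.7527
  elongated: (92 − 75.3125)² / 75.3125 = 3.6976
χ² = 4.6577 + 11.7527 + 3.6976 = 20.108

20.108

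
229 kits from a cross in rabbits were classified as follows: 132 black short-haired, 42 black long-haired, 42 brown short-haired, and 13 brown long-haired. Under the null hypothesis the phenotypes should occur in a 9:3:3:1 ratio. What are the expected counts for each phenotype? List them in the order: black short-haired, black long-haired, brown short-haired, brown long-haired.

Under the 9:3:3:1 hypothesis (Σ ratio = 16, N = 229):
  black short-haired: 229 × 9/16 = 128.8125
  black long-haired: 229 × 3/16 = 42.9375
  brown short-haired: 229 × 3/16 = 42.9375
  brown long-haired: 229 × 1/16 = 14.3125

128.8125, 42.9375, 42.9375, 14.3125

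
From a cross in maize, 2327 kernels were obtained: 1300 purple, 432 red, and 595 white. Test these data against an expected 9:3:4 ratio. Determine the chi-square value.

Expected counts for N = 2327 under a 9:3:4 ratio (total parts = 16):
  purple: 2327 × 9/16 = 1308.9375
  red: 2327 × 3/16 = 436.3125
  white: 2327 × 4/16 = 581.75
χ² = Σ (O − E)² / E
  purple: (1300 − 1308.9375)² / 1308.9375 = 0.0610
  red: (432 − 436.3125)² / 436.3125 = 0.0426
  white: (595 − 581.75)² / 581.75 = 0.3018
χ² = 0.0610 + 0.0426 + 0.3018 = 0.4054 ≈ 0.405

0.405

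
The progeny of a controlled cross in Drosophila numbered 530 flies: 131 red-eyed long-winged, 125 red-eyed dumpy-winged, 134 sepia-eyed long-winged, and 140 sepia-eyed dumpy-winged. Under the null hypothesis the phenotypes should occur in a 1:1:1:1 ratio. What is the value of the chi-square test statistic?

0.883

The 1:1:1:1 ratio has 4 parts, so with N = 530 the expected counts are:
  red-eyed long-winged: 530 × 1/4 = 132.5
  red-eyed dumpy-winged: 530 × 1/4 = 132.5
  sepia-eyed long-winged: 530 × 1/4 = 132.5
  sepia-eyed dumpy-winged: 530 × 1/4 = 132.5
χ² = Σ (O − E)² / E
  red-eyed long-winged: (131 − 132.5)² / 132.5 = 0.0170
  red-eyed dumpy-winged: (125 − 132.5)² / 132.5 = 0.4245
  sepia-eyed long-winged: (134 − 132.5)² / 132.5 = 0.0170
  sepia-eyed dumpy-winged: (140 − 132.5)² / 132.5 = 0.4245
χ² = 0.0170 + 0.4245 + 0.0170 + 0.4245 = 0.883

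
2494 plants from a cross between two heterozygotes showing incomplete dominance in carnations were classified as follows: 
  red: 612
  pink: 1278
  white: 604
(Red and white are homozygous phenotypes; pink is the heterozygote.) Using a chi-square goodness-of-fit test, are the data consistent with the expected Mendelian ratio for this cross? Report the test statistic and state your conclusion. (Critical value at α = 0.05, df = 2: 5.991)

With incomplete dominance, a heterozygote × heterozygote cross gives a 1:2:1 phenotypic ratio.
Under the 1:2:1 hypothesis (Σ ratio = 4, N = 2494):
  red: 2494 × 1/4 = 623.5
  pink: 2494 × 2/4 = 1247
  white: 2494 × 1/4 = 623.5
χ² = Σ (O − E)² / E
  red: (612 − 623.5)² / 623.5 = 0.2121
  pink: (1278 − 1247)² / 1247 = 0.7706
  white: (604 − 623.5)² / 623.5 = 0.6099
χ² = 0.2121 + 0.7706 + 0.6099 = 1.5926 ≈ 1.593
Degrees of freedom = 3 − 1 = 2; critical value at α = 0.05 is 5.991.
Since 1.593 < 5.991, we fail to reject the null hypothesis — the data are consistent with the 1:2:1 ratio.

1.593; consistent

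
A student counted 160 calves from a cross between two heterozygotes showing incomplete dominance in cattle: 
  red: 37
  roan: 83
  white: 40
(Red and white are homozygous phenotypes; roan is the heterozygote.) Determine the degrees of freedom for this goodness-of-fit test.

2

With incomplete dominance, a heterozygote × heterozygote cross gives a 1:2:1 phenotypic ratio.
A goodness-of-fit test with 3 phenotype classes has df = 3 − 1 = 2.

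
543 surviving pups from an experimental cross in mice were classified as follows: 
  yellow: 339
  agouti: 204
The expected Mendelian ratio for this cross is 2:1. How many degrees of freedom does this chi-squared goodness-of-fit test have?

A goodness-of-fit test with 2 phenotype classes has df = 2 − 1 = 1.

1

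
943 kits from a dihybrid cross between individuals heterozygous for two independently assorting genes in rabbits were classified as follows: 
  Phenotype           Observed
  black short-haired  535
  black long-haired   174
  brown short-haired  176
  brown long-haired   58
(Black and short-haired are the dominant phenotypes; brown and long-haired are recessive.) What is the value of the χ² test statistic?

A dihybrid F₂ with independent assortment and complete dominance at both loci gives a 9:3:3:1 phenotypic ratio.
Expected counts for N = 943 under a 9:3:3:1 ratio (total parts = 16):
  black short-haired: 943 × 9/16 = 530.4375
  black long-haired: 943 × 3/16 = 176.8125
  brown short-haired: 943 × 3/16 = 176.8125
  brown long-haired: 943 × 1/16 = 58.9375
χ² = Σ (O − E)² / E
  black short-haired: (535 − 530.4375)² / 530.4375 = 0.0392
  black long-haired: (174 − 176.8125)² / 176.8125 = 0.0447
  brown short-haired: (176 − 176.8125)² / 176.8125 = 0.0037
  brown long-haired: (58 − 58.9375)² / 58.9375 = 0.0149
χ² = 0.0392 + 0.0447 + 0.0037 + 0.0149 = 0.1025 ≈ 0.103

0.103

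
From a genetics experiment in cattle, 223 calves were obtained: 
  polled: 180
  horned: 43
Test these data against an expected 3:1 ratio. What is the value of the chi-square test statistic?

Under the 3:1 hypothesis (Σ ratio = 4, N = 223):
  polled: 223 × 3/4 = 167.25
  horned: 223 × 1/4 = 55.75
χ² = Σ (O − E)² / E
  polled: (180 − 167.25)² / 167.25 = 0.9720
  horned: (43 − 55.75)² / 55.75 = 2.9159
χ² = 0.9720 + 2.9159 = 3.8879 ≈ 3.888

3.888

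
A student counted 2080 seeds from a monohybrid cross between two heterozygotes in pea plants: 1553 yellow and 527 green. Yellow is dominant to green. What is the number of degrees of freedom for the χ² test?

1

For a monohybrid cross between heterozygotes with complete dominance, the expected phenotypic ratio is 3:1.
A goodness-of-fit test with 2 phenotype classes has df = 2 − 1 = 1.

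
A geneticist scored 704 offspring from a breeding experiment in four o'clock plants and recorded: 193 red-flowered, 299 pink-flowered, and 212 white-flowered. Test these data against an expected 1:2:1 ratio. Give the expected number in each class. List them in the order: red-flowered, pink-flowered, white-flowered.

Total ratio parts = 4. Expected numbers out of 704:
  red-flowered: 704 × 1/4 = 176
  pink-flowered: 704 × 2/4 = 352
  white-flowered: 704 × 1/4 = 176

176, 352, 176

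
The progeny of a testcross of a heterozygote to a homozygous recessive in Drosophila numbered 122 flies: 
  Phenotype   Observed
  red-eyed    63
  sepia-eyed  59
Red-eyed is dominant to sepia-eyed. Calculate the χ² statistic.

A testcross of a heterozygote (Aa × aa) gives a 1:1 phenotypic ratio.
Total ratio parts = 2. Expected numbers out of 122:
  red-eyed: 122 × 1/2 = 61
  sepia-eyed: 122 × 1/2 = 61
χ² = Σ (O − E)² / E
  red-eyed: (63 − 61)² / 61 = 0.0656
  sepia-eyed: (59 − 61)² / 61 = 0.0656
χ² = 0.0656 + 0.0656 = 0.1312 ≈ 0.131

0.131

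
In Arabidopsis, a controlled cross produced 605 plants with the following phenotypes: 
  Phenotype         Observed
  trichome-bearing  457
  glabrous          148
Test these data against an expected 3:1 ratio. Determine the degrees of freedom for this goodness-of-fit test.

A goodness-of-fit test with 2 phenotype classes has df = 2 − 1 = 1.

1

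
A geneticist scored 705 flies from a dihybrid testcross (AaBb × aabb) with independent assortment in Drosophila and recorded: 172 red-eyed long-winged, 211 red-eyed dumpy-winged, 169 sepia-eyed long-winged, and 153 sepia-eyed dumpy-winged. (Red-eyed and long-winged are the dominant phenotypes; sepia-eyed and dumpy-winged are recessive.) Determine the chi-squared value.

A dihybrid testcross with independent assortment gives a 1:1:1:1 ratio.
Expected counts for N = 705 under a 1:1:1:1 ratio (total parts = 4):
  red-eyed long-winged: 705 × 1/4 = 176.25
  red-eyed dumpy-winged: 705 × 1/4 = 176.25
  sepia-eyed long-winged: 705 × 1/4 = 176.25
  sepia-eyed dumpy-winged: 705 × 1/4 = 176.25
χ² = Σ (O − E)² / E
  red-eyed long-winged: (172 − 176.25)² / 176.25 = 0.1025
  red-eyed dumpy-winged: (211 − 176.25)² / 176.25 = 6.8514
  sepia-eyed long-winged: (169 − 176.25)² / 176.25 = 0.2982
  sepia-eyed dumpy-winged: (153 − 176.25)² / 176.25 = 3.0670
χ² = 0.1025 + 6.8514 + 0.2982 + 3.0670 = 10.3191 ≈ 10.319

10.319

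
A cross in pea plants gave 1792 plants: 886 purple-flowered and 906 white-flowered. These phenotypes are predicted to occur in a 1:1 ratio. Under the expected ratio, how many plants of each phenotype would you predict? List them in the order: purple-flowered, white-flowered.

896, 896

The 1:1 ratio has 2 parts, so with N = 1792 the expected counts are:
  purple-flowered: 1792 × 1/2 = 896
  white-flowered: 1792 × 1/2 = 896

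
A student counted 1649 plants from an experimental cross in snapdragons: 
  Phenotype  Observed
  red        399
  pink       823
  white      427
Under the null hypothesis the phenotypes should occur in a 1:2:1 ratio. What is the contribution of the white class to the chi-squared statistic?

0.528

Under the 1:2:1 hypothesis (Σ ratio = 4, N = 1649):
  red: 1649 × 1/4 = 412.25
  pink: 1649 × 2/4 = 824.5
  white: 1649 × 1/4 = 412.25
Contribution of white: (427 − 412.25)² / 412.25 = 0.5277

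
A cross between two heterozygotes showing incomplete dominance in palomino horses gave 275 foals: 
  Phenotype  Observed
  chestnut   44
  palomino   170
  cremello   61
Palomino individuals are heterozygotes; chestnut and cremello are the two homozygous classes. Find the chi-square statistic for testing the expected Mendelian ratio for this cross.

17.465

With incomplete dominance, a heterozygote × heterozygote cross gives a 1:2:1 phenotypic ratio.
Total ratio parts = 4. Expected numbers out of 275:
  chestnut: 275 × 1/4 = 68.75
  palomino: 275 × 2/4 = 137.5
  cremello: 275 × 1/4 = 68.75
χ² = Σ (O − E)² / E
  chestnut: (44 − 68.75)² / 68.75 = 8.9100
  palomino: (170 − 137.5)² / 137.5 = 7.6818
  cremello: (61 − 68.75)² / 68.75 = 0.8736
χ² = 8.9100 + 7.6818 + 0.8736 = 17.4654 ≈ 17.465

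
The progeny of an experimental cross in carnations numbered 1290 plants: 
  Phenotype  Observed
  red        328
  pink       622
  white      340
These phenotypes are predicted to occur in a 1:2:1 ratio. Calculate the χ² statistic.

Expected counts for N = 1290 under a 1:2:1 ratio (total parts = 4):
  red: 1290 × 1/4 = 322.5
  pink: 1290 × 2/4 = 645
  white: 1290 × 1/4 = 322.5
χ² = Σ (O − E)² / E
  red: (328 − 322.5)² / 322.5 = 0.0938
  pink: (622 − 645)² / 645 = 0.8202
  white: (340 − 322.5)² / 322.5 = 0.9496
χ² = 0.0938 + 0.8202 + 0.9496 = 1.8636 ≈ 1.864

1.864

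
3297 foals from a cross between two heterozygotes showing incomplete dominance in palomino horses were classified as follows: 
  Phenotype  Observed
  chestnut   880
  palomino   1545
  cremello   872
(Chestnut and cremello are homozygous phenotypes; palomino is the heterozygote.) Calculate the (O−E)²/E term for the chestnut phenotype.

3.771

With incomplete dominance, a heterozygote × heterozygote cross gives a 1:2:1 phenotypic ratio.
Expected counts for N = 3297 under a 1:2:1 ratio (total parts = 4):
  chestnut: 3297 × 1/4 = 824.25
  palomino: 3297 × 2/4 = 1648.5
  cremello: 3297 × 1/4 = 824.25
Contribution of chestnut: (880 − 824.25)² / 824.25 = 3.7708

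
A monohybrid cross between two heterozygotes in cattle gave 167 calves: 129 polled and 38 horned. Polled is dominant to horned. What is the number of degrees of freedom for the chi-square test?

For a monohybrid cross between heterozygotes with complete dominance, the expected phenotypic ratio is 3:1.
A goodness-of-fit test with 2 phenotype classes has df = 2 − 1 = 1.

1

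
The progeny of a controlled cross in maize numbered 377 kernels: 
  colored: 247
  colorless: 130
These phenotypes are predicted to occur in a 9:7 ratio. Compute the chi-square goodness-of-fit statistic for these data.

13.157

Under the 9:7 hypothesis (Σ ratio = 16, N = 377):
  colored: 377 × 9/16 = 212.0625
  colorless: 377 × 7/16 = 164.9375
χ² = Σ (O − E)² / E
  colored: (247 − 212.0625)² / 212.0625 = 5.7560
  colorless: (130 − 164.9375)² / 164.9375 = 7.4006
χ² = 5.7560 + 7.4006 = 13.1566 ≈ 13.157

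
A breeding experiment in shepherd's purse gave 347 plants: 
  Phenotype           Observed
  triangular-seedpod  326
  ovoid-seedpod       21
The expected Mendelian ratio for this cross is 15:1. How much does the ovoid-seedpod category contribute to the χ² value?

Under the 15:1 hypothesis (Σ ratio = 16, N = 347):
  triangular-seedpod: 347 × 15/16 = 325.3125
  ovoid-seedpod: 347 × 1/16 = 21.6875
Contribution of ovoid-seedpod: (21 − 21.6875)² / 21.6875 = 0.0218

0.022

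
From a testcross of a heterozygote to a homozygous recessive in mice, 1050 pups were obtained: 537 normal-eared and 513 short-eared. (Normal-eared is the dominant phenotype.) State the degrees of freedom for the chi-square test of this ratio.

1

A testcross of a heterozygote (Aa × aa) gives a 1:1 phenotypic ratio.
A goodness-of-fit test with 2 phenotype classes has df = 2 − 1 = 1.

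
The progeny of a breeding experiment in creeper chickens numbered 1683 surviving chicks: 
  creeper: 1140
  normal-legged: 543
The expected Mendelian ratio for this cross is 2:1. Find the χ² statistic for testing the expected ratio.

0.866

The 2:1 ratio has 3 parts, so with N = 1683 the expected counts are:
  creeper: 1683 × 2/3 = 1122
  normal-legged: 1683 × 1/3 = 561
χ² = Σ (O − E)² / E
  creeper: (1140 − 1122)² / 1122 = 0.2888
  normal-legged: (543 − 561)² / 561 = 0.5775
χ² = 0.2888 + 0.5775 = 0.8663 ≈ 0.866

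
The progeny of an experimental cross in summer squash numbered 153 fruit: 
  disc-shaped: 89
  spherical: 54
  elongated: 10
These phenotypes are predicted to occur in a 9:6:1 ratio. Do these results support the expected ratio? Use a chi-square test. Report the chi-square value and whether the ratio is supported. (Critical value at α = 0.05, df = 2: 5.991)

0.319; consistent

The 9:6:1 ratio has 16 parts, so with N = 153 the expected counts are:
  disc-shaped: 153 × 9/16 = 86.0625
  spherical: 153 × 6/16 = 57.375
  elongated: 153 × 1/16 = 9.5625
χ² = Σ (O − E)² / E
  disc-shaped: (89 − 86.0625)² / 86.0625 = 0.1003
  spherical: (54 − 57.375)² / 57.375 = 0.1985
  elongated: (10 − 9.5625)² / 9.5625 = 0.0200
χ² = 0.1003 + 0.1985 + 0.0200 = 0.3188 ≈ 0.319
Degrees of freedom = 3 − 1 = 2; critical value at α = 0.05 is 5.991.
Since 0.319 < 5.991, we fail to reject the null hypothesis — the data are consistent with the 9:6:1 ratio.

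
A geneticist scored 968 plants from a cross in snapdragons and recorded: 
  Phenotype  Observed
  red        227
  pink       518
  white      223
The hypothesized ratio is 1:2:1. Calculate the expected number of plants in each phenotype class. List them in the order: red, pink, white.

The 1:2:1 ratio has 4 parts, so with N = 968 the expected counts are:
  red: 968 × 1/4 = 242
  pink: 968 × 2/4 = 484
  white: 968 × 1/4 = 242

242, 484, 242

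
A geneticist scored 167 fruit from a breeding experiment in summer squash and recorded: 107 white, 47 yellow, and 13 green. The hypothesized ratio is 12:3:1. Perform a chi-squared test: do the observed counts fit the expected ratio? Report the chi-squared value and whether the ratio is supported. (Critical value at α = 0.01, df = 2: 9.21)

Under the 12:3:1 hypothesis (Σ ratio = 16, N = 167):
  white: 167 × 12/16 = 125.25
  yellow: 167 × 3/16 = 31.3125
  green: 167 × 1/16 = 10.4375
χ² = Σ (O − E)² / E
  white: (107 − 125.25)² / 125.25 = 2.6592
  yellow: (47 − 31.3125)² / 31.3125 = 7.8594
  green: (13 − 10.4375)² / 10.4375 = 0.6291
χ² = 2.6592 + 7.8594 + 0.6291 = 11.1477 ≈ 11.148
Degrees of freedom = 3 − 1 = 2; critical value at α = 0.01 is 9.21.
Since 11.148 > 9.21, we reject the null hypothesis — the data do not fit the 12:3:1 ratio.

11.148; not consistent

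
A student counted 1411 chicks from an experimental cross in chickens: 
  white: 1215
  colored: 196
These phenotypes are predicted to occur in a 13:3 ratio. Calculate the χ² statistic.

21.869

Total ratio parts = 16. Expected numbers out of 1411:
  white: 1411 × 13/16 = 1146.4375
  colored: 1411 × 3/16 = 264.5625
χ² = Σ (O − E)² / E
  white: (1215 − 1146.4375)² / 1146.4375 = 4.1004
  colored: (196 − 264.5625)² / 264.5625 = 17.7683
χ² = 4.1004 + 17.7683 = 21.8687 ≈ 21.869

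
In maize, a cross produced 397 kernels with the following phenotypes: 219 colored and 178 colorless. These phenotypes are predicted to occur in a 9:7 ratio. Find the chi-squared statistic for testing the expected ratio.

Total ratio parts = 16. Expected numbers out of 397:
  colored: 397 × 9/16 = 223.3125
  colorless: 397 × 7/16 = 173.6875
χ² = Σ (O − E)² / E
  colored: (219 − 223.3125)² / 223.3125 = 0.0833
  colorless: (178 − 173.6875)² / 173.6875 = 0.1071
χ² = 0.0833 + 0.1071 = 0.1904 ≈ 0.190

0.190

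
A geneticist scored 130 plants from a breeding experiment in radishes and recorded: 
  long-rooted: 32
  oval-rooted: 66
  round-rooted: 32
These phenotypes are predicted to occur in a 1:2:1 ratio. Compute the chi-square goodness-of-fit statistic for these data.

0.031

The 1:2:1 ratio has 4 parts, so with N = 130 the expected counts are:
  long-rooted: 130 × 1/4 = 32.5
  oval-rooted: 130 × 2/4 = 65
  round-rooted: 130 × 1/4 = 32.5
χ² = Σ (O − E)² / E
  long-rooted: (32 − 32.5)² / 32.5 = 0.0077
  oval-rooted: (66 − 65)² / 65 = 0.0154
  round-rooted: (32 − 32.5)² / 32.5 = 0.0077
χ² = 0.0077 + 0.0154 + 0.0077 = 0.0308 ≈ 0.031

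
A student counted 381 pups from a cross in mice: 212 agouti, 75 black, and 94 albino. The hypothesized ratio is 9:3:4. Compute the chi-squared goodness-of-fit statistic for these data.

The 9:3:4 ratio has 16 parts, so with N = 381 the expected counts are:
  agouti: 381 × 9/16 = 214.3125
  black: 381 × 3/16 = 71.4375
  albino: 381 × 4/16 = 95.25
χ² = Σ (O − E)² / E
  agouti: (212 − 214.3125)² / 214.3125 = 0.0250
  black: (75 − 71.4375)² / 71.4375 = 0.1777
  albino: (94 − 95.25)² / 95.25 = 0.0164
χ² = 0.0250 + 0.1777 + 0.0164 = 0.2191 ≈ 0.219

0.219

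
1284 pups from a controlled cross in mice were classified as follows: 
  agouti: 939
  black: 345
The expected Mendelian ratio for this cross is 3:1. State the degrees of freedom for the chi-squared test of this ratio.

1

A goodness-of-fit test with 2 phenotype classes has df = 2 − 1 = 1.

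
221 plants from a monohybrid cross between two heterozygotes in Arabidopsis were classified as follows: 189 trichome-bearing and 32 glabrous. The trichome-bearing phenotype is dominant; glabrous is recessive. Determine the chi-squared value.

13.045

For a monohybrid cross between heterozygotes with complete dominance, the expected phenotypic ratio is 3:1.
The 3:1 ratio has 4 parts, so with N = 221 the expected counts are:
  trichome-bearing: 221 × 3/4 = 165.75
  glabrous: 221 × 1/4 = 55.25
χ² = Σ (O − E)² / E
  trichome-bearing: (189 − 165.75)² / 165.75 = 3.2613
  glabrous: (32 − 55.25)² / 55.25 = 9.7839
χ² = 3.2613 + 9.7839 = 13.0452 ≈ 13.045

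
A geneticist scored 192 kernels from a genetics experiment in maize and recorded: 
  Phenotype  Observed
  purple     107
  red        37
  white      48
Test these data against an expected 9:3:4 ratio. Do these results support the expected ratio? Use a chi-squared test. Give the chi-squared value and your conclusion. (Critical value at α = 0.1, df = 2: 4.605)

The 9:3:4 ratio has 16 parts, so with N = 192 the expected counts are:
  purple: 192 × 9/16 = 108
  red: 192 × 3/16 = 36
  white: 192 × 4/16 = 48
χ² = Σ (O − E)² / E
  purple: (107 − 108)² / 108 = 0.0093
  red: (37 − 36)² / 36 = 0.0278
  white: (48 − 48)² / 48 = 0.0000
χ² = 0.0093 + 0.0278 + 0.0000 = 0.0371 ≈ 0.037
Degrees of freedom = 3 − 1 = 2; critical value at α = 0.1 is 4.605.
Since 0.037 < 4.605, we fail to reject the null hypothesis — the data are consistent with the 9:3:4 ratio.

0.037; consistent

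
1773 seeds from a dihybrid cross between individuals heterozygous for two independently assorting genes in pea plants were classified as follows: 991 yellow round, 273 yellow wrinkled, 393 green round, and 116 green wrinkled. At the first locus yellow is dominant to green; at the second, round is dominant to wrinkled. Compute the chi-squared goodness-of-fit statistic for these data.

21.943

A dihybrid F₂ with independent assortment and complete dominance at both loci gives a 9:3:3:1 phenotypic ratio.
Under the 9:3:3:1 hypothesis (Σ ratio = 16, N = 1773):
  yellow round: 1773 × 9/16 = 997.3125
  yellow wrinkled: 1773 × 3/16 = 332.4375
  green round: 1773 × 3/16 = 332.4375
  green wrinkled: 1773 × 1/16 = 110.8125
χ² = Σ (O − E)² / E
  yellow round: (991 − 997.3125)² / 997.3125 = 0.0400
  yellow wrinkled: (273 − 332.4375)² / 332.4375 = 10.6270
  green round: (393 − 332.4375)² / 332.4375 = 11.0331
  green wrinkled: (116 − 110.8125)² / 110.8125 = 0.2428
χ² = 0.0400 + 10.6270 + 11.0331 + 0.2428 = 21.9429 ≈ 21.943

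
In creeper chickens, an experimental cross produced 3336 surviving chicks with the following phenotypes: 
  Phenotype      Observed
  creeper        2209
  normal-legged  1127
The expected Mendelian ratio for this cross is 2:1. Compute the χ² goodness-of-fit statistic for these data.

0.304

Under the 2:1 hypothesis (Σ ratio = 3, N = 3336):
  creeper: 3336 × 2/3 = 2224
  normal-legged: 3336 × 1/3 = 1112
χ² = Σ (O − E)² / E
  creeper: (2209 − 2224)² / 2224 = 0.1012
  normal-legged: (1127 − 1112)² / 1112 = 0.2023
χ² = 0.1012 + 0.2023 = 0.3035 ≈ 0.304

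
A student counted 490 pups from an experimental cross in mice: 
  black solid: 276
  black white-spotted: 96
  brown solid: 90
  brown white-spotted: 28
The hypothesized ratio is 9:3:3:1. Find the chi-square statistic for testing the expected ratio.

Expected counts for N = 490 under a 9:3:3:1 ratio (total parts = 16):
  black solid: 490 × 9/16 = 275.625
  black white-spotted: 490 × 3/16 = 91.875
  brown solid: 490 × 3/16 = 91.875
  brown white-spotted: 490 × 1/16 = 30.625
χ² = Σ (O − E)² / E
  black solid: (276 − 275.625)² / 275.625 = 0.0005
  black white-spotted: (96 − 91.875)² / 91.875 = 0.1852
  brown solid: (90 − 91.875)² / 91.875 = 0.0383
  brown white-spotted: (28 − 30.625)² / 30.625 = 0.2250
χ² = 0.0005 + 0.1852 + 0.0383 + 0.2250 = 0.449

0.449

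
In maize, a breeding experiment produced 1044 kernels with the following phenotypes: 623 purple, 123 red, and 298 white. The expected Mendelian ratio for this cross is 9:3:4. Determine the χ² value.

34.459

Expected counts for N = 1044 under a 9:3:4 ratio (total parts = 16):
  purple: 1044 × 9/16 = 587.25
  red: 1044 × 3/16 = 195.75
  white: 1044 × 4/16 = 261
χ² = Σ (O − E)² / E
  purple: (623 − 587.25)² / 587.25 = 2.1764
  red: (123 − 195.75)² / 195.75 = 27.0374
  white: (298 − 261)² / 261 = 5.2452
χ² = 2.1764 + 27.0374 + 5.2452 = 34.459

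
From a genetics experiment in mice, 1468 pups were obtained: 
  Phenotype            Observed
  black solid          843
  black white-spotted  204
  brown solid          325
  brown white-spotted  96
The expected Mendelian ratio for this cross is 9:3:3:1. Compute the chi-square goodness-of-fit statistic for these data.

27.993

Under the 9:3:3:1 hypothesis (Σ ratio = 16, N = 1468):
  black solid: 1468 × 9/16 = 825.75
  black white-spotted: 1468 × 3/16 = 275.25
  brown solid: 1468 × 3/16 = 275.25
  brown white-spotted: 1468 × 1/16 = 91.75
χ² = Σ (O − E)² / E
  black solid: (843 − 825.75)² / 825.75 = 0.3604
  black white-spotted: (204 − 275.25)² / 275.25 = 18.4435
  brown solid: (325 − 275.25)² / 275.25 = 8.9921
  brown white-spotted: (96 − 91.75)² / 91.75 = 0.1969
χ² = 0.3604 + 18.4435 + 8.9921 + 0.1969 = 27.9929 ≈ 27.993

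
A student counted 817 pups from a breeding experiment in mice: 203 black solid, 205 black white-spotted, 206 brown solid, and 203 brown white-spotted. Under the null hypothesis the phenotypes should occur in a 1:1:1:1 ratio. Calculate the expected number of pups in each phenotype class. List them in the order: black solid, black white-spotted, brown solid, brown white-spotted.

Total ratio parts = 4. Expected numbers out of 817:
  black solid: 817 × 1/4 = 204.25
  black white-spotted: 817 × 1/4 = 204.25
  brown solid: 817 × 1/4 = 204.25
  brown white-spotted: 817 × 1/4 = 204.25

204.25, 204.25, 204.25, 204.25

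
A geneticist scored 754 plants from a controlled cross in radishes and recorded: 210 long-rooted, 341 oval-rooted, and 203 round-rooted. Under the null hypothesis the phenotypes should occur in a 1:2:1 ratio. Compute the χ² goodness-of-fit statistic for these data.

Under the 1:2:1 hypothesis (Σ ratio = 4, N = 754):
  long-rooted: 754 × 1/4 = 188.5
  oval-rooted: 754 × 2/4 = 377
  round-rooted: 754 × 1/4 = 188.5
χ² = Σ (O − E)² / E
  long-rooted: (210 − 188.5)² / 188.5 = 2.4523
  oval-rooted: (341 − 377)² / 377 = 3.4377
  round-rooted: (203 − 188.5)² / 188.5 = 1.1154
χ² = 2.4523 + 3.4377 + 1.1154 = 7.0054 ≈ 7.005

7.005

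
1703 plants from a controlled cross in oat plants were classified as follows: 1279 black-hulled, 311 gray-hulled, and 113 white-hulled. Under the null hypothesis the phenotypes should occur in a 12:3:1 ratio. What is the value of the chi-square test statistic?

0.623

Under the 12:3:1 hypothesis (Σ ratio = 16, N = 1703):
  black-hulled: 1703 × 12/16 = 1277.25
  gray-hulled: 1703 × 3/16 = 319.3125
  white-hulled: 1703 × 1/16 = 106.4375
χ² = Σ (O − E)² / E
  black-hulled: (1279 − 1277.25)² / 1277.25 = 0.0024
  gray-hulled: (311 − 319.3125)² / 319.3125 = 0.2164
  white-hulled: (113 − 106.4375)² / 106.4375 = 0.4046
χ² = 0.0024 + 0.2164 + 0.4046 = 0.6234 ≈ 0.623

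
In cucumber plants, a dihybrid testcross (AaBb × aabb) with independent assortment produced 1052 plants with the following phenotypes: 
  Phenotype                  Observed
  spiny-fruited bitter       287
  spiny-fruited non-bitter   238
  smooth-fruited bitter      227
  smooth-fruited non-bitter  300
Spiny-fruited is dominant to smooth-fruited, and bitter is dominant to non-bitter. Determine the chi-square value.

14.700

A dihybrid testcross with independent assortment gives a 1:1:1:1 ratio.
The 1:1:1:1 ratio has 4 parts, so with N = 1052 the expected counts are:
  spiny-fruited bitter: 1052 × 1/4 = 263
  spiny-fruited non-bitter: 1052 × 1/4 = 263
  smooth-fruited bitter: 1052 × 1/4 = 263
  smooth-fruited non-bitter: 1052 × 1/4 = 263
χ² = Σ (O − E)² / E
  spiny-fruited bitter: (287 − 263)² / 263 = 2.1901
  spiny-fruited non-bitter: (238 − 263)² / 263 = 2.3764
  smooth-fruited bitter: (227 − 263)² / 263 = 4.9278
  smooth-fruited non-bitter: (300 − 263)² / 263 = 5.2053
χ² = 2.1901 + 2.3764 + 4.9278 + 5.2053 = 14.6996 ≈ 14.700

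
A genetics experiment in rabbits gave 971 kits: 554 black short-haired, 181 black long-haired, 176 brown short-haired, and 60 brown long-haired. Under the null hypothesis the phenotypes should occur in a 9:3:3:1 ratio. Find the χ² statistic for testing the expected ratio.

Total ratio parts = 16. Expected numbers out of 971:
  black short-haired: 971 × 9/16 = 546.1875
  black long-haired: 971 × 3/16 = 182.0625
  brown short-haired: 971 × 3/16 = 182.0625
  brown long-haired: 971 × 1/16 = 60.6875
χ² = Σ (O − E)² / E
  black short-haired: (554 − 546.1875)² / 546.1875 = 0.1117
  black long-haired: (181 − 182.0625)² / 182.0625 = 0.0062
  brown short-haired: (176 − 182.0625)² / 182.0625 = 0.2019
  brown long-haired: (60 − 60.6875)² / 60.6875 = 0.0078
χ² = 0.1117 + 0.0062 + 0.2019 + 0.0078 = 0.3276 ≈ 0.328

0.328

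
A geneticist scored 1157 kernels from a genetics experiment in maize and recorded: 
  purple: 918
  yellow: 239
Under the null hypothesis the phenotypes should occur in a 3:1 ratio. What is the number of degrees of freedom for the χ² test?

A goodness-of-fit test with 2 phenotype classes has df = 2 − 1 = 1.

1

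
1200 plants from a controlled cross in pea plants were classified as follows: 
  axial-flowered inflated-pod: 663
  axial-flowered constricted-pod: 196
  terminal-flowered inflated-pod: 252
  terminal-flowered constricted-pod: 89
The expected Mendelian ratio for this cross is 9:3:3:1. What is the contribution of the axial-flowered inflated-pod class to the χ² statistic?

Total ratio parts = 16. Expected numbers out of 1200:
  axial-flowered inflated-pod: 1200 × 9/16 = 675
  axial-flowered constricted-pod: 1200 × 3/16 = 225
  terminal-flowered inflated-pod: 1200 × 3/16 = 225
  terminal-flowered constricted-pod: 1200 × 1/16 = 75
Contribution of axial-flowered inflated-pod: (663 − 675)² / 675 = 0.2133

0.213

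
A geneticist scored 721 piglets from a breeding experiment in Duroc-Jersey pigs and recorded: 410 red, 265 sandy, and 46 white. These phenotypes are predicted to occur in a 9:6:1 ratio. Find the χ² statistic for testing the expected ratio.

Under the 9:6:1 hypothesis (Σ ratio = 16, N = 721):
  red: 721 × 9/16 = 405.5625
  sandy: 721 × 6/16 = 270.375
  white: 721 × 1/16 = 45.0625
χ² = Σ (O − E)² / E
  red: (410 − 405.5625)² / 405.5625 = 0.0486
  sandy: (265 − 270.375)² / 270.375 = 0.1069
  white: (46 − 45.0625)² / 45.0625 = 0.0195
χ² = 0.0486 + 0.1069 + 0.0195 = 0.175

0.175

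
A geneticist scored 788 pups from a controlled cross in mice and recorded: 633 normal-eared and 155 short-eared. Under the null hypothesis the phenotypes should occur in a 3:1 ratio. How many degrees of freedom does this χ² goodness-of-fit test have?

1

A goodness-of-fit test with 2 phenotype classes has df = 2 − 1 = 1.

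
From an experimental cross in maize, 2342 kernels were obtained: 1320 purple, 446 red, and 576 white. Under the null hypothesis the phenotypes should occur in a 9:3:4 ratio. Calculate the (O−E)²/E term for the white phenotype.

Under the 9:3:4 hypothesis (Σ ratio = 16, N = 2342):
  purple: 2342 × 9/16 = 1317.375
  red: 2342 × 3/16 = 439.125
  white: 2342 × 4/16 = 585.5
Contribution of white: (576 − 585.5)² / 585.5 = 0.1541

0.154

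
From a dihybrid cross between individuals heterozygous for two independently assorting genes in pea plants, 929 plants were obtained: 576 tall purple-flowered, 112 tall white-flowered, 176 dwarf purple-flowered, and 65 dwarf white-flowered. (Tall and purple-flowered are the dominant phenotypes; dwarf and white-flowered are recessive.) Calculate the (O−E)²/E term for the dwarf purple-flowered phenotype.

0.019

A dihybrid F₂ with independent assortment and complete dominance at both loci gives a 9:3:3:1 phenotypic ratio.
Expected counts for N = 929 under a 9:3:3:1 ratio (total parts = 16):
  tall purple-flowered: 929 × 9/16 = 522.5625
  tall white-flowered: 929 × 3/16 = 174.1875
  dwarf purple-flowered: 929 × 3/16 = 174.1875
  dwarf white-flowered: 929 × 1/16 = 58.0625
Contribution of dwarf purple-flowered: (176 − 174.1875)² / 174.1875 = 0.0189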